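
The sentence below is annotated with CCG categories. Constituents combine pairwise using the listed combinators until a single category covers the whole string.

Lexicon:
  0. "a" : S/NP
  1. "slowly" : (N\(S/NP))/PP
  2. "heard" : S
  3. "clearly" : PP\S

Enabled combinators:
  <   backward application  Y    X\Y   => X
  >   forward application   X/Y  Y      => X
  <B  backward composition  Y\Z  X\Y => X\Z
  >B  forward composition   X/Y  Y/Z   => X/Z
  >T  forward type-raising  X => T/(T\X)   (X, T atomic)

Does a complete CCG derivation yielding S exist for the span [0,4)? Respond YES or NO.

S/NP (N\(S/NP))/PP S PP\S
CKY chart[0,4] = {N, N/(N\N), NP/(NP\N), PP/(PP\N), S/(S\N)}; S ∉ chart

NO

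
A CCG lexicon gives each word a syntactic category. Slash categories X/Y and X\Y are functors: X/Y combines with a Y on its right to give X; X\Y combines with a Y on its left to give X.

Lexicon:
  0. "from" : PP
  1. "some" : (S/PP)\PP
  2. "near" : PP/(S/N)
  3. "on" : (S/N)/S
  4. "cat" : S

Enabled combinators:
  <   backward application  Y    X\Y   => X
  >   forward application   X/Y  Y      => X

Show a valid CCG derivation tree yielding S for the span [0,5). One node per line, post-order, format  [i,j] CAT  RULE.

[0,1] PP  lex  "from"
[1,2] (S/PP)\PP  lex  "some"
[0,2] S/PP  <  k=1
[2,3] PP/(S/N)  lex  "near"
[3,4] (S/N)/S  lex  "on"
[4,5] S  lex  "cat"
[3,5] S/N  >  k=4
[2,5] PP  >  k=3
[0,5] S  >  k=2

[0,5] S   >
  [0,2] S/PP   <
    [0,1] "from" : PP
    [1,2] "some" : (S/PP)\PP
  [2,5] PP   >
    [2,3] "near" : PP/(S/N)
    [3,5] S/N   >
      [3,4] "on" : (S/N)/S
      [4,5] "cat" : S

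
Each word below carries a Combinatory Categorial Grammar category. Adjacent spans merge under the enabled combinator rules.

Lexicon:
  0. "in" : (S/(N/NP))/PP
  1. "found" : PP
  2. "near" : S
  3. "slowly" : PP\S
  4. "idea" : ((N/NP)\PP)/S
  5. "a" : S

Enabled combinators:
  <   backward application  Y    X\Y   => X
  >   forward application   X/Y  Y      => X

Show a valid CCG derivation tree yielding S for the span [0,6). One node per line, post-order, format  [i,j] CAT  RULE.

[0,1] (S/(N/NP))/PP  lex  "in"
[1,2] PP  lex  "found"
[0,2] S/(N/NP)  >  k=1
[2,3] S  lex  "near"
[3,4] PP\S  lex  "slowly"
[2,4] PP  <  k=3
[4,5] ((N/NP)\PP)/S  lex  "idea"
[5,6] S  lex  "a"
[4,6] (N/NP)\PP  >  k=5
[2,6] N/NP  <  k=4
[0,6] S  >  k=2

[0,6] S   >
  [0,2] S/(N/NP)   >
    [0,1] "in" : (S/(N/NP))/PP
    [1,2] "found" : PP
  [2,6] N/NP   <
    [2,4] PP   <
      [2,3] "near" : S
      [3,4] "slowly" : PP\S
    [4,6] (N/NP)\PP   >
      [4,5] "idea" : ((N/NP)\PP)/S
      [5,6] "a" : S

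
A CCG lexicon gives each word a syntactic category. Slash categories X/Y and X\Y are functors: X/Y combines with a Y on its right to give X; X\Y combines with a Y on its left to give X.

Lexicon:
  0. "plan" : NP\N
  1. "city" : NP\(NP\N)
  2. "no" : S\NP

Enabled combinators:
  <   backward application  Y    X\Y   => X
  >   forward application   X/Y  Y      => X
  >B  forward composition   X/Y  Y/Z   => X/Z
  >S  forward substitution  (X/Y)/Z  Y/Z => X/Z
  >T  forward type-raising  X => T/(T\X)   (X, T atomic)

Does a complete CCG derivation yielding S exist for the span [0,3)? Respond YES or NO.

[0,3] S   <
  [0,2] NP   <
    [0,1] "plan" : NP\N
    [1,2] "city" : NP\(NP\N)
  [2,3] "no" : S\NP

YES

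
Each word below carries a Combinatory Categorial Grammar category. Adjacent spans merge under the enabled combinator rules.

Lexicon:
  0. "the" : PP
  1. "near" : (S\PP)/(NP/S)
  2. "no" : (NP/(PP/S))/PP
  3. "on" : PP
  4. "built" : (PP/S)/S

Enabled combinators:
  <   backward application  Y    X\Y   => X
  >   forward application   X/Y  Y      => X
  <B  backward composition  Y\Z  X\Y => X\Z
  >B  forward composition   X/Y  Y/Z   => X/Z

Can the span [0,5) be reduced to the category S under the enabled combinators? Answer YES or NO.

[0,5] S   <
  [0,1] "the" : PP
  [1,5] S\PP   >
    [1,2] "near" : (S\PP)/(NP/S)
    [2,5] NP/S   >B
      [2,4] NP/(PP/S)   >
        [2,3] "no" : (NP/(PP/S))/PP
        [3,4] "on" : PP
      [4,5] "built" : (PP/S)/S

YES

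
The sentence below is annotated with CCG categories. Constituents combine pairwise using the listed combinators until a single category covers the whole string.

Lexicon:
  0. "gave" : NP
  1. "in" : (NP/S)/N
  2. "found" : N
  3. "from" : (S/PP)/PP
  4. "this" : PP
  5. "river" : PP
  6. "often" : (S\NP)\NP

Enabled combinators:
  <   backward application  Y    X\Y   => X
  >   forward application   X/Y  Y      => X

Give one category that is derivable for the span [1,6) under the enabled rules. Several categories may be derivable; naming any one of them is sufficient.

NP

[0,7] S   <
  [0,1] "gave" : NP
  [1,7] S\NP   <
    [1,6] NP   >
      [1,3] NP/S   >
        [1,2] "in" : (NP/S)/N
        [2,3] "found" : N
      [3,6] S   >
        [3,5] S/PP   >
          [3,4] "from" : (S/PP)/PP
          [4,5] "this" : PP
        [5,6] "river" : PP
    [6,7] "often" : (S\NP)\NP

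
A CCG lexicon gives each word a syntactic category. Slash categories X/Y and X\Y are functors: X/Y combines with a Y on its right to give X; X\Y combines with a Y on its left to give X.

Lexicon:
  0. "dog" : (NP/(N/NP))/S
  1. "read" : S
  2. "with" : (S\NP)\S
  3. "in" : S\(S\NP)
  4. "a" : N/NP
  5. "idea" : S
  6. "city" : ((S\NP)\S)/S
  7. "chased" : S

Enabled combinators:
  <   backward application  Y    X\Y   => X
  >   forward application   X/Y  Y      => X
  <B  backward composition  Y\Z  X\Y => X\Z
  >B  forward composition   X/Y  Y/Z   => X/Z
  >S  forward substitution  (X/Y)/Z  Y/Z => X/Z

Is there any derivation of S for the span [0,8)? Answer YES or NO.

YES

[0,8] S   <
  [0,5] NP   >
    [0,4] NP/(N/NP)   >
      [0,1] "dog" : (NP/(N/NP))/S
      [1,4] S   <
        [1,3] S\NP   <
          [1,2] "read" : S
          [2,3] "with" : (S\NP)\S
        [3,4] "in" : S\(S\NP)
    [4,5] "a" : N/NP
  [5,8] S\NP   <
    [5,6] "idea" : S
    [6,8] (S\NP)\S   >
      [6,7] "city" : ((S\NP)\S)/S
      [7,8] "chased" : S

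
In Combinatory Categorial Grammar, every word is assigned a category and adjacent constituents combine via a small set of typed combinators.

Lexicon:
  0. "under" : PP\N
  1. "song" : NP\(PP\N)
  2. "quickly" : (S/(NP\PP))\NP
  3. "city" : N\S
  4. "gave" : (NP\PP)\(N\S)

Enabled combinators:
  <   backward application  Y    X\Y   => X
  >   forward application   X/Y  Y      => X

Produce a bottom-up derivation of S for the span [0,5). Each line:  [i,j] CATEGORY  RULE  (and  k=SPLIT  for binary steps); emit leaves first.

[0,1] PP\N  lex  "under"
[1,2] NP\(PP\N)  lex  "song"
[0,2] NP  <  k=1
[2,3] (S/(NP\PP))\NP  lex  "quickly"
[0,3] S/(NP\PP)  <  k=2
[3,4] N\S  lex  "city"
[4,5] (NP\PP)\(N\S)  lex  "gave"
[3,5] NP\PP  <  k=4
[0,5] S  >  k=3

[0,5] S   >
  [0,3] S/(NP\PP)   <
    [0,2] NP   <
      [0,1] "under" : PP\N
      [1,2] "song" : NP\(PP\N)
    [2,3] "quickly" : (S/(NP\PP))\NP
  [3,5] NP\PP   <
    [3,4] "city" : N\S
    [4,5] "gave" : (NP\PP)\(N\S)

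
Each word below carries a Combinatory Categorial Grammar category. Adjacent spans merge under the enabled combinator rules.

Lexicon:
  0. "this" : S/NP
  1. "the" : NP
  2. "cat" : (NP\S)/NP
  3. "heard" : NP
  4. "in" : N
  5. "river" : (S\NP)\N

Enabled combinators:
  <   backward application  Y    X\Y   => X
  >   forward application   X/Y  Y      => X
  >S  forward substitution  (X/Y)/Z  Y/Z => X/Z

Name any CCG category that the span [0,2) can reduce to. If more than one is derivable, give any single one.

S

[0,6] S   <
  [0,4] NP   <
    [0,2] S   >
      [0,1] "this" : S/NP
      [1,2] "the" : NP
    [2,4] NP\S   >
      [2,3] "cat" : (NP\S)/NP
      [3,4] "heard" : NP
  [4,6] S\NP   <
    [4,5] "in" : N
    [5,6] "river" : (S\NP)\N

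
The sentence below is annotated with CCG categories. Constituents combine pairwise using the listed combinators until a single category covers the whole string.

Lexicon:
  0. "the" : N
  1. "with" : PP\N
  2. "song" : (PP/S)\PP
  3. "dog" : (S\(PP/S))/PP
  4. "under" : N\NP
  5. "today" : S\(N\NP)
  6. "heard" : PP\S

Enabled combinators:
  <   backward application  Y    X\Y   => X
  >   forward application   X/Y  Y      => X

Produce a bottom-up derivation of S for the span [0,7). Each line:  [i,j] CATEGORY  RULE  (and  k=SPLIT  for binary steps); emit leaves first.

[0,1] N  lex  "the"
[1,2] PP\N  lex  "with"
[0,2] PP  <  k=1
[2,3] (PP/S)\PP  lex  "song"
[0,3] PP/S  <  k=2
[3,4] (S\(PP/S))/PP  lex  "dog"
[4,5] N\NP  lex  "under"
[5,6] S\(N\NP)  lex  "today"
[4,6] S  <  k=5
[6,7] PP\S  lex  "heard"
[4,7] PP  <  k=6
[3,7] S\(PP/S)  >  k=4
[0,7] S  <  k=3

[0,7] S   <
  [0,3] PP/S   <
    [0,2] PP   <
      [0,1] "the" : N
      [1,2] "with" : PP\N
    [2,3] "song" : (PP/S)\PP
  [3,7] S\(PP/S)   >
    [3,4] "dog" : (S\(PP/S))/PP
    [4,7] PP   <
      [4,6] S   <
        [4,5] "under" : N\NP
        [5,6] "today" : S\(N\NP)
      [6,7] "heard" : PP\S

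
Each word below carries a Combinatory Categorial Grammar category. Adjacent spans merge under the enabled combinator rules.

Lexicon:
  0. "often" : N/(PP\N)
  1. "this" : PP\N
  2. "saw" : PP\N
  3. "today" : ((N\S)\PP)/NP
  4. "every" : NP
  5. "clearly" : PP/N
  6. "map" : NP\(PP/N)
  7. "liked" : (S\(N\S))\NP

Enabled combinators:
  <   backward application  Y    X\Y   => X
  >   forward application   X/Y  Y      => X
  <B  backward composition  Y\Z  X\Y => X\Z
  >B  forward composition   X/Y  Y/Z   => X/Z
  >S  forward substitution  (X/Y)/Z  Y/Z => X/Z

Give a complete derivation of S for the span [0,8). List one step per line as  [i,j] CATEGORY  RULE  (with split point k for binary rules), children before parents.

[0,8] S   <
  [0,3] PP   <
    [0,2] N   >
      [0,1] "often" : N/(PP\N)
      [1,2] "this" : PP\N
    [2,3] "saw" : PP\N
  [3,8] S\PP   <B
    [3,5] (N\S)\PP   >
      [3,4] "today" : ((N\S)\PP)/NP
      [4,5] "every" : NP
    [5,8] S\(N\S)   <
      [5,7] NP   <
        [5,6] "clearly" : PP/N
        [6,7] "map" : NP\(PP/N)
      [7,8] "liked" : (S\(N\S))\NP

[0,1] N/(PP\N)  lex  "often"
[1,2] PP\N  lex  "this"
[0,2] N  >  k=1
[2,3] PP\N  lex  "saw"
[0,3] PP  <  k=2
[3,4] ((N\S)\PP)/NP  lex  "today"
[4,5] NP  lex  "every"
[3,5] (N\S)\PP  >  k=4
[5,6] PP/N  lex  "clearly"
[6,7] NP\(PP/N)  lex  "map"
[5,7] NP  <  k=6
[7,8] (S\(N\S))\NP  lex  "liked"
[5,8] S\(N\S)  <  k=7
[3,8] S\PP  <B  k=5
[0,8] S  <  k=3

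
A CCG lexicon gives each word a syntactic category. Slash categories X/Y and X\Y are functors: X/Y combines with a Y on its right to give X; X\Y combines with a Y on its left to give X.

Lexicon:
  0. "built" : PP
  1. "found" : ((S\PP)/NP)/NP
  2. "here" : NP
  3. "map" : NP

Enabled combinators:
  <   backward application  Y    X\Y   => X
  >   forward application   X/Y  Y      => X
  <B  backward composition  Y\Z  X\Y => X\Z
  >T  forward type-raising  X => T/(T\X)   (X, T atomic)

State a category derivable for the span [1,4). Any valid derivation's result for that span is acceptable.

S\PP

[0,4] S   <
  [0,1] "built" : PP
  [1,4] S\PP   >
    [1,3] (S\PP)/NP   >
      [1,2] "found" : ((S\PP)/NP)/NP
      [2,3] "here" : NP
    [3,4] "map" : NP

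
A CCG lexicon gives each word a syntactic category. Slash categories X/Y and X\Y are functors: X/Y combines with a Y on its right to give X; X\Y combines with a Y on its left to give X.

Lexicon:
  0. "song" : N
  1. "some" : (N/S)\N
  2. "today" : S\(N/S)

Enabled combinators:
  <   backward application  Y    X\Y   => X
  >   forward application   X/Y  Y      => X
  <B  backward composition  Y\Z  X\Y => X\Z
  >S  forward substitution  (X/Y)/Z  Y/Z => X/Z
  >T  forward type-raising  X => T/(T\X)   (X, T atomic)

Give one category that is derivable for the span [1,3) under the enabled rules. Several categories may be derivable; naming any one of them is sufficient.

S\N

[0,3] S   >
  [0,1] S/(S\N)   >T
    [0,1] "song" : N
  [1,3] S\N   <B
    [1,2] "some" : (N/S)\N
    [2,3] "today" : S\(N/S)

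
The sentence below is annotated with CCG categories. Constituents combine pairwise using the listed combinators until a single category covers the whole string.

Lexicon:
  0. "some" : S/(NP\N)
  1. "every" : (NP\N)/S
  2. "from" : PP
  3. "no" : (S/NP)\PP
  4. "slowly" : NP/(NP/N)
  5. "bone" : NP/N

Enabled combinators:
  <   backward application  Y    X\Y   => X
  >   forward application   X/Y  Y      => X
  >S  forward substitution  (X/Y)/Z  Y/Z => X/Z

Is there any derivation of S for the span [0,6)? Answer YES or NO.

[0,6] S   >
  [0,1] "some" : S/(NP\N)
  [1,6] NP\N   >
    [1,2] "every" : (NP\N)/S
    [2,6] S   >
      [2,4] S/NP   <
        [2,3] "from" : PP
        [3,4] "no" : (S/NP)\PP
      [4,6] NP   >
        [4,5] "slowly" : NP/(NP/N)
        [5,6] "bone" : NP/N

YES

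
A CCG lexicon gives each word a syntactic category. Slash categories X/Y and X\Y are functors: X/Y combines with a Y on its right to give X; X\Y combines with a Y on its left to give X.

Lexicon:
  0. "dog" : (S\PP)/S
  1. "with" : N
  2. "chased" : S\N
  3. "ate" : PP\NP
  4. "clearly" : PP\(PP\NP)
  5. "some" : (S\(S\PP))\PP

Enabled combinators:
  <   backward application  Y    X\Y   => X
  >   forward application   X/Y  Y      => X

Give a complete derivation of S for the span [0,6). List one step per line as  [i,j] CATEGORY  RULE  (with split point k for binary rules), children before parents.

[0,6] S   <
  [0,3] S\PP   >
    [0,1] "dog" : (S\PP)/S
    [1,3] S   <
      [1,2] "with" : N
      [2,3] "chased" : S\N
  [3,6] S\(S\PP)   <
    [3,5] PP   <
      [3,4] "ate" : PP\NP
      [4,5] "clearly" : PP\(PP\NP)
    [5,6] "some" : (S\(S\PP))\PP

[0,1] (S\PP)/S  lex  "dog"
[1,2] N  lex  "with"
[2,3] S\N  lex  "chased"
[1,3] S  <  k=2
[0,3] S\PP  >  k=1
[3,4] PP\NP  lex  "ate"
[4,5] PP\(PP\NP)  lex  "clearly"
[3,5] PP  <  k=4
[5,6] (S\(S\PP))\PP  lex  "some"
[3,6] S\(S\PP)  <  k=5
[0,6] S  <  k=3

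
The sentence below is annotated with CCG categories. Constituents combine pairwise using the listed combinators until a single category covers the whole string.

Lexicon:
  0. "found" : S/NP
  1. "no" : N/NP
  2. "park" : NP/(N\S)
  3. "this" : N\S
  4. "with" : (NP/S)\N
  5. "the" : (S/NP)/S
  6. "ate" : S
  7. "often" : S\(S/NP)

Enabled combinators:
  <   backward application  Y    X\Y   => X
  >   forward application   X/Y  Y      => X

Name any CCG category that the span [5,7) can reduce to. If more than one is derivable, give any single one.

S/NP

[0,8] S   >
  [0,1] "found" : S/NP
  [1,8] NP   >
    [1,5] NP/S   <
      [1,4] N   >
        [1,2] "no" : N/NP
        [2,4] NP   >
          [2,3] "park" : NP/(N\S)
          [3,4] "this" : N\S
      [4,5] "with" : (NP/S)\N
    [5,8] S   <
      [5,7] S/NP   >
        [5,6] "the" : (S/NP)/S
        [6,7] "ate" : S
      [7,8] "often" : S\(S/NP)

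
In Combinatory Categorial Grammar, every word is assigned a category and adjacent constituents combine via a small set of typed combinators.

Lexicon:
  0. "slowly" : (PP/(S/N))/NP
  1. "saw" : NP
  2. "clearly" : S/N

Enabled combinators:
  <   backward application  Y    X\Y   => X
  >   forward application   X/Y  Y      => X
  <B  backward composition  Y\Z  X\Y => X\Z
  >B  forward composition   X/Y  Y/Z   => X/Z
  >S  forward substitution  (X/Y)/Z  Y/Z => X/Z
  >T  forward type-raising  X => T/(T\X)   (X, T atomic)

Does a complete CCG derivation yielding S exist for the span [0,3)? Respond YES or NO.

(PP/(S/N))/NP NP S/N
CKY chart[0,3] = {N/(N\PP), NP/(NP\PP), PP, PP/(PP\PP), S/(S\PP)}; S ∉ chart

NO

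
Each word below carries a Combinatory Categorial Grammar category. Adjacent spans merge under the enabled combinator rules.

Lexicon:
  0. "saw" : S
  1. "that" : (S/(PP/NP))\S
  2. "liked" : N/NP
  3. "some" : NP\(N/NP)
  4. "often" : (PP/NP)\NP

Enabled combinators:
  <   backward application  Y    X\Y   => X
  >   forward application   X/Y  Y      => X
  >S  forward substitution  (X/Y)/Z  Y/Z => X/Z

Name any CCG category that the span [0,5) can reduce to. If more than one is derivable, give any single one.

[0,5] S   >
  [0,2] S/(PP/NP)   <
    [0,1] "saw" : S
    [1,2] "that" : (S/(PP/NP))\S
  [2,5] PP/NP   <
    [2,4] NP   <
      [2,3] "liked" : N/NP
      [3,4] "some" : NP\(N/NP)
    [4,5] "often" : (PP/NP)\NP

S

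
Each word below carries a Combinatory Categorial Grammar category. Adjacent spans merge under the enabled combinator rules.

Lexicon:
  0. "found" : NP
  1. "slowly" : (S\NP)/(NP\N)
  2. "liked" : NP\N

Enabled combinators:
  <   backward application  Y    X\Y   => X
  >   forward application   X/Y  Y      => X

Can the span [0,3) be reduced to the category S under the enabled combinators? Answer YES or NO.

YES

[0,3] S   <
  [0,1] "found" : NP
  [1,3] S\NP   >
    [1,2] "slowly" : (S\NP)/(NP\N)
    [2,3] "liked" : NP\N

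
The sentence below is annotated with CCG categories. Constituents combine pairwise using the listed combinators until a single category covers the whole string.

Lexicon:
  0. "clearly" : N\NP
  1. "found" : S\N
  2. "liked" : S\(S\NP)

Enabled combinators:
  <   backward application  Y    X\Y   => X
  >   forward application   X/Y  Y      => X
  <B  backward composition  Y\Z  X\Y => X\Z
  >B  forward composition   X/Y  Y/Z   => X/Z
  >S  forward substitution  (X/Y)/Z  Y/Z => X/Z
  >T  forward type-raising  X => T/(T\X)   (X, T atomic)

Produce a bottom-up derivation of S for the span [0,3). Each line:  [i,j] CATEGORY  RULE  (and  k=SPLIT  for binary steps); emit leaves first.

[0,1] N\NP  lex  "clearly"
[1,2] S\N  lex  "found"
[0,2] S\NP  <B  k=1
[2,3] S\(S\NP)  lex  "liked"
[0,3] S  <  k=2

[0,3] S   <
  [0,2] S\NP   <B
    [0,1] "clearly" : N\NP
    [1,2] "found" : S\N
  [2,3] "liked" : S\(S\NP)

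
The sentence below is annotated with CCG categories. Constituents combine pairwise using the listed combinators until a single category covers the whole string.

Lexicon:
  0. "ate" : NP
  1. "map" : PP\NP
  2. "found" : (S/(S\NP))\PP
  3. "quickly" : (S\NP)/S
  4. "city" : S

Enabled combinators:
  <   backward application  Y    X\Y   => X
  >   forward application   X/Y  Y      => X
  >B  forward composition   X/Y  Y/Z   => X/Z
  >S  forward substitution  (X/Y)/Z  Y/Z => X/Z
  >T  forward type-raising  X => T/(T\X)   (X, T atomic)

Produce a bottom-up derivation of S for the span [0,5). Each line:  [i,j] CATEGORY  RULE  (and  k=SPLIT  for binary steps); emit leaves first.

[0,1] NP  lex  "ate"
[1,2] PP\NP  lex  "map"
[0,2] PP  <  k=1
[2,3] (S/(S\NP))\PP  lex  "found"
[0,3] S/(S\NP)  <  k=2
[3,4] (S\NP)/S  lex  "quickly"
[4,5] S  lex  "city"
[3,5] S\NP  >  k=4
[0,5] S  >  k=3

[0,5] S   >
  [0,3] S/(S\NP)   <
    [0,2] PP   <
      [0,1] "ate" : NP
      [1,2] "map" : PP\NP
    [2,3] "found" : (S/(S\NP))\PP
  [3,5] S\NP   >
    [3,4] "quickly" : (S\NP)/S
    [4,5] "city" : S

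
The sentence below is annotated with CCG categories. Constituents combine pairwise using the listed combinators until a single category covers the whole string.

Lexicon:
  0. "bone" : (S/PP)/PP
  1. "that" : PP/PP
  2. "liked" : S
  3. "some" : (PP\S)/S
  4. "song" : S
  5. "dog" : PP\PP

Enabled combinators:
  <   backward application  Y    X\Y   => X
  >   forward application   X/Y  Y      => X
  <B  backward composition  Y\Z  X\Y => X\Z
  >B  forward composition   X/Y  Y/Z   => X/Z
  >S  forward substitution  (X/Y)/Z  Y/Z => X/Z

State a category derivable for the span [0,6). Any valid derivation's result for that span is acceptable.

[0,6] S   >
  [0,2] S/PP   >S
    [0,1] "bone" : (S/PP)/PP
    [1,2] "that" : PP/PP
  [2,6] PP   <
    [2,3] "liked" : S
    [3,6] PP\S   <B
      [3,5] PP\S   >
        [3,4] "some" : (PP\S)/S
        [4,5] "song" : S
      [5,6] "dog" : PP\PP

S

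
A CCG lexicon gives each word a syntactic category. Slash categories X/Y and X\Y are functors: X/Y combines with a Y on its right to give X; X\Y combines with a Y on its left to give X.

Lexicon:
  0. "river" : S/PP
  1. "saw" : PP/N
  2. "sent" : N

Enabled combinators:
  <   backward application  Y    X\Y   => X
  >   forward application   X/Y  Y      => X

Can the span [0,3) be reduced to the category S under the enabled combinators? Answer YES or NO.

[0,3] S   >
  [0,1] "river" : S/PP
  [1,3] PP   >
    [1,2] "saw" : PP/N
    [2,3] "sent" : N

YES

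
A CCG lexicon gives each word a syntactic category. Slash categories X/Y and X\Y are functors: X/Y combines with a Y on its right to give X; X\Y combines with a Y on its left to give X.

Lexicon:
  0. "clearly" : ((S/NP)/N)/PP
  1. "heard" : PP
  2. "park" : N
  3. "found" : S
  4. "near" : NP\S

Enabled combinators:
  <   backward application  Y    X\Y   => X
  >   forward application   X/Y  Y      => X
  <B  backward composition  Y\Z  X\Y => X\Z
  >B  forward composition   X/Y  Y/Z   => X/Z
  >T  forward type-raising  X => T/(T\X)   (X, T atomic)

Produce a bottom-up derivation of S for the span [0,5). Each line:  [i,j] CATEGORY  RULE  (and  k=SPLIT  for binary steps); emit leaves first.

[0,5] S   >
  [0,3] S/NP   >
    [0,2] (S/NP)/N   >
      [0,1] "clearly" : ((S/NP)/N)/PP
      [1,2] "heard" : PP
    [2,3] "park" : N
  [3,5] NP   <
    [3,4] "found" : S
    [4,5] "near" : NP\S

[0,1] ((S/NP)/N)/PP  lex  "clearly"
[1,2] PP  lex  "heard"
[0,2] (S/NP)/N  >  k=1
[2,3] N  lex  "park"
[0,3] S/NP  >  k=2
[3,4] S  lex  "found"
[4,5] NP\S  lex  "near"
[3,5] NP  <  k=4
[0,5] S  >  k=3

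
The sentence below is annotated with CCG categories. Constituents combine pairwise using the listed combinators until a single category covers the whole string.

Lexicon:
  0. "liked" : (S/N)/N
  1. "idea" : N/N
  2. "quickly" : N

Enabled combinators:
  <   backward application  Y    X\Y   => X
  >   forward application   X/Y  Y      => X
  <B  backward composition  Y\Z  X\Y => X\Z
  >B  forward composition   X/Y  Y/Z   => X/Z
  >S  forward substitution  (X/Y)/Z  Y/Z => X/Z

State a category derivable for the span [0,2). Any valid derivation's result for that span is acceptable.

[0,3] S   >
  [0,2] S/N   >S
    [0,1] "liked" : (S/N)/N
    [1,2] "idea" : N/N
  [2,3] "quickly" : N

S/N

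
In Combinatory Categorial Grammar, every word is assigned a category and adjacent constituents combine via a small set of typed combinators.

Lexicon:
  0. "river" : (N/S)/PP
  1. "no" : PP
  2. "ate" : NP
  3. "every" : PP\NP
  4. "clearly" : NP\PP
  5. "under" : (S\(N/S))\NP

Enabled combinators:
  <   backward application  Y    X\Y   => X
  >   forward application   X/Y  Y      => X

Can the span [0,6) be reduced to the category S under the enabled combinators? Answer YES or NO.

[0,6] S   <
  [0,2] N/S   >
    [0,1] "river" : (N/S)/PP
    [1,2] "no" : PP
  [2,6] S\(N/S)   <
    [2,5] NP   <
      [2,4] PP   <
        [2,3] "ate" : NP
        [3,4] "every" : PP\NP
      [4,5] "clearly" : NP\PP
    [5,6] "under" : (S\(N/S))\NP

YES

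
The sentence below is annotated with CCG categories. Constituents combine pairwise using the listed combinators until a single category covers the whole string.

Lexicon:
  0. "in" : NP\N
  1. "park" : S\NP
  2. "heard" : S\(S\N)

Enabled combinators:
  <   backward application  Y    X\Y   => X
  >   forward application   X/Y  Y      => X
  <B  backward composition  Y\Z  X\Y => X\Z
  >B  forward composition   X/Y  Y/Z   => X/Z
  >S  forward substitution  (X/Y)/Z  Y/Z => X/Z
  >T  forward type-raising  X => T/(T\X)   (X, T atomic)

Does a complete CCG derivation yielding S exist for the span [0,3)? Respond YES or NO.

[0,3] S   <
  [0,2] S\N   <B
    [0,1] "in" : NP\N
    [1,2] "park" : S\NP
  [2,3] "heard" : S\(S\N)

YES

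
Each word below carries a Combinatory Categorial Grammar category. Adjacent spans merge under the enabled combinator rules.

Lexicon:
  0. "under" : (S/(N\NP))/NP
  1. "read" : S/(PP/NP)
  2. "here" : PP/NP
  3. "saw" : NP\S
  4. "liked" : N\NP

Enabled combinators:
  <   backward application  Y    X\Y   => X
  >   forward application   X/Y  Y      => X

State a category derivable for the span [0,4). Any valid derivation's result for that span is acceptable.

S/(N\NP)

[0,5] S   >
  [0,4] S/(N\NP)   >
    [0,1] "under" : (S/(N\NP))/NP
    [1,4] NP   <
      [1,3] S   >
        [1,2] "read" : S/(PP/NP)
        [2,3] "here" : PP/NP
      [3,4] "saw" : NP\S
  [4,5] "liked" : N\NP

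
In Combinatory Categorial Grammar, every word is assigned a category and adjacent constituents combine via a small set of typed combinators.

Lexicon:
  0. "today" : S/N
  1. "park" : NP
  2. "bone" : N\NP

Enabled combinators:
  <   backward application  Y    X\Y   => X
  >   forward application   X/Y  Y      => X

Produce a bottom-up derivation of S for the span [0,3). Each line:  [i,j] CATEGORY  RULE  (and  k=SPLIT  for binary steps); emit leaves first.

[0,1] S/N  lex  "today"
[1,2] NP  lex  "park"
[2,3] N\NP  lex  "bone"
[1,3] N  <  k=2
[0,3] S  >  k=1

[0,3] S   >
  [0,1] "today" : S/N
  [1,3] N   <
    [1,2] "park" : NP
    [2,3] "bone" : N\NP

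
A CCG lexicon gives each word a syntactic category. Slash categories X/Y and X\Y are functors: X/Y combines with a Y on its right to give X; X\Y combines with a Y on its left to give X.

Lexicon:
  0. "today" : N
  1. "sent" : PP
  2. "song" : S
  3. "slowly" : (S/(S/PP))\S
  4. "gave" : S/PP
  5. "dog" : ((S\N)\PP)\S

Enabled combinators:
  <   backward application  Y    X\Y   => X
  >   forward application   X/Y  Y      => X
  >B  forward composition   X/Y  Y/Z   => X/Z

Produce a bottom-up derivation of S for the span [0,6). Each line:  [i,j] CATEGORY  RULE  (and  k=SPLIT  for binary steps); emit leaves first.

[0,1] N  lex  "today"
[1,2] PP  lex  "sent"
[2,3] S  lex  "song"
[3,4] (S/(S/PP))\S  lex  "slowly"
[2,4] S/(S/PP)  <  k=3
[4,5] S/PP  lex  "gave"
[2,5] S  >  k=4
[5,6] ((S\N)\PP)\S  lex  "dog"
[2,6] (S\N)\PP  <  k=5
[1,6] S\N  <  k=2
[0,6] S  <  k=1

[0,6] S   <
  [0,1] "today" : N
  [1,6] S\N   <
    [1,2] "sent" : PP
    [2,6] (S\N)\PP   <
      [2,5] S   >
        [2,4] S/(S/PP)   <
          [2,3] "song" : S
          [3,4] "slowly" : (S/(S/PP))\S
        [4,5] "gave" : S/PP
      [5,6] "dog" : ((S\N)\PP)\S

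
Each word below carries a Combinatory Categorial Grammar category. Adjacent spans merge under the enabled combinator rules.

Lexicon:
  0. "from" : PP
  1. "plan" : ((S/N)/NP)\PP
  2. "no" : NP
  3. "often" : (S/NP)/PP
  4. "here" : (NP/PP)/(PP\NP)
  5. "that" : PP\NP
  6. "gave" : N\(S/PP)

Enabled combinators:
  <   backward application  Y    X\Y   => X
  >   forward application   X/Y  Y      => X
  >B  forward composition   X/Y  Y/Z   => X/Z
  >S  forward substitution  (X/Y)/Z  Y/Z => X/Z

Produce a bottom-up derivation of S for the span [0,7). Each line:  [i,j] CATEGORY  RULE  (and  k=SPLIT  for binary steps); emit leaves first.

[0,1] PP  lex  "from"
[1,2] ((S/N)/NP)\PP  lex  "plan"
[0,2] (S/N)/NP  <  k=1
[2,3] NP  lex  "no"
[0,3] S/N  >  k=2
[3,4] (S/NP)/PP  lex  "often"
[4,5] (NP/PP)/(PP\NP)  lex  "here"
[5,6] PP\NP  lex  "that"
[4,6] NP/PP  >  k=5
[3,6] S/PP  >S  k=4
[6,7] N\(S/PP)  lex  "gave"
[3,7] N  <  k=6
[0,7] S  >  k=3

[0,7] S   >
  [0,3] S/N   >
    [0,2] (S/N)/NP   <
      [0,1] "from" : PP
      [1,2] "plan" : ((S/N)/NP)\PP
    [2,3] "no" : NP
  [3,7] N   <
    [3,6] S/PP   >S
      [3,4] "often" : (S/NP)/PP
      [4,6] NP/PP   >
        [4,5] "here" : (NP/PP)/(PP\NP)
        [5,6] "that" : PP\NP
    [6,7] "gave" : N\(S/PP)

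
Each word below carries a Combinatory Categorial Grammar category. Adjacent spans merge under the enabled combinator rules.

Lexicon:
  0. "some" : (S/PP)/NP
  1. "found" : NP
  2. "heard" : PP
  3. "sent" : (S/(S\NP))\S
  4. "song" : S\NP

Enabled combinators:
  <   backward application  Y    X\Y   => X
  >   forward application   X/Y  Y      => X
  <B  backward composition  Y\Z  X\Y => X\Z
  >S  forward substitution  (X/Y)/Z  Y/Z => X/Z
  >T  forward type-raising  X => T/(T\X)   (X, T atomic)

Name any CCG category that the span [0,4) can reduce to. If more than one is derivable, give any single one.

[0,5] S   >
  [0,4] S/(S\NP)   <
    [0,3] S   >
      [0,2] S/PP   >
        [0,1] "some" : (S/PP)/NP
        [1,2] "found" : NP
      [2,3] "heard" : PP
    [3,4] "sent" : (S/(S\NP))\S
  [4,5] "song" : S\NP

S/(S\NP)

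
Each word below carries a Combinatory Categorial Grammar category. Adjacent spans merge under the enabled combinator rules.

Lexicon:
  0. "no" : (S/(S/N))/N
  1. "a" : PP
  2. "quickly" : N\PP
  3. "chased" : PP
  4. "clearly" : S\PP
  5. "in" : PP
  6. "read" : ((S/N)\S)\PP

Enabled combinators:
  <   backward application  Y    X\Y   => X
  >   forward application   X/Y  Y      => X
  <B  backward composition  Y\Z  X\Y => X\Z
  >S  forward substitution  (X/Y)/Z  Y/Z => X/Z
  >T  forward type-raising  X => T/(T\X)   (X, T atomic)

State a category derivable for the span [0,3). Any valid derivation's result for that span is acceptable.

[0,7] S   >
  [0,3] S/(S/N)   >
    [0,1] "no" : (S/(S/N))/N
    [1,3] N   >
      [1,2] N/(N\PP)   >T
        [1,2] "a" : PP
      [2,3] "quickly" : N\PP
  [3,7] S/N   <
    [3,5] S   >
      [3,4] S/(S\PP)   >T
        [3,4] "chased" : PP
      [4,5] "clearly" : S\PP
    [5,7] (S/N)\S   <
      [5,6] "in" : PP
      [6,7] "read" : ((S/N)\S)\PP

S/(S/N)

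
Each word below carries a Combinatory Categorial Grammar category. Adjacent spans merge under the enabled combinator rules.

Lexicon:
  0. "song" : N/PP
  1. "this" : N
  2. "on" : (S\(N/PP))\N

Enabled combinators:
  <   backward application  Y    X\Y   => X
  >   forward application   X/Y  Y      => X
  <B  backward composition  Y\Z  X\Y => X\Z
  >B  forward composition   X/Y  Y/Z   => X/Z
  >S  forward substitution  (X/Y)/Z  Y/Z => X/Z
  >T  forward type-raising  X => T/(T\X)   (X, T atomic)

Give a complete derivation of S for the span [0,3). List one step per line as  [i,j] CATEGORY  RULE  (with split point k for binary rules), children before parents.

[0,1] N/PP  lex  "song"
[1,2] N  lex  "this"
[2,3] (S\(N/PP))\N  lex  "on"
[1,3] S\(N/PP)  <  k=2
[0,3] S  <  k=1

[0,3] S   <
  [0,1] "song" : N/PP
  [1,3] S\(N/PP)   <
    [1,2] "this" : N
    [2,3] "on" : (S\(N/PP))\N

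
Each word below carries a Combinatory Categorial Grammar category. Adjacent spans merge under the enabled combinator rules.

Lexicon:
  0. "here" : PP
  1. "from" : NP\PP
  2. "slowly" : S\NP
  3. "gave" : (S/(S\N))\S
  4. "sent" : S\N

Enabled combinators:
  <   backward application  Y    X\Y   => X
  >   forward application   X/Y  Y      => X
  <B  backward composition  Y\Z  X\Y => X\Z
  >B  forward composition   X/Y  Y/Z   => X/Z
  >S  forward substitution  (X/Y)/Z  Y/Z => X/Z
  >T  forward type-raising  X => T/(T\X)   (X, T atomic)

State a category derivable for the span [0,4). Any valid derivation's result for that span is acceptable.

S/(S\N)

[0,5] S   >
  [0,4] S/(S\N)   <
    [0,3] S   <
      [0,1] "here" : PP
      [1,3] S\PP   <B
        [1,2] "from" : NP\PP
        [2,3] "slowly" : S\NP
    [3,4] "gave" : (S/(S\N))\S
  [4,5] "sent" : S\N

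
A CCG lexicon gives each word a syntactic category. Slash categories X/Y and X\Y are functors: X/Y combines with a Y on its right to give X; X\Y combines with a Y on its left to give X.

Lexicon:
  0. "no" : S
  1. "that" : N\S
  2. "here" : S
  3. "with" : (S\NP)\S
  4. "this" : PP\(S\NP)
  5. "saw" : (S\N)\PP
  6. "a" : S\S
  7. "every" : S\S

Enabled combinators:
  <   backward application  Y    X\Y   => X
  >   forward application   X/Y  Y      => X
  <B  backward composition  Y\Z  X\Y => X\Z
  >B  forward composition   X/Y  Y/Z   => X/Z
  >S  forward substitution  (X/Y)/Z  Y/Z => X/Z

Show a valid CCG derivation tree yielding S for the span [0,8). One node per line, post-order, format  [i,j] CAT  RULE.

[0,8] S   <
  [0,2] N   <
    [0,1] "no" : S
    [1,2] "that" : N\S
  [2,8] S\N   <B
    [2,6] S\N   <
      [2,5] PP   <
        [2,4] S\NP   <
          [2,3] "here" : S
          [3,4] "with" : (S\NP)\S
        [4,5] "this" : PP\(S\NP)
      [5,6] "saw" : (S\N)\PP
    [6,8] S\S   <B
      [6,7] "a" : S\S
      [7,8] "every" : S\S

[0,1] S  lex  "no"
[1,2] N\S  lex  "that"
[0,2] N  <  k=1
[2,3] S  lex  "here"
[3,4] (S\NP)\S  lex  "with"
[2,4] S\NP  <  k=3
[4,5] PP\(S\NP)  lex  "this"
[2,5] PP  <  k=4
[5,6] (S\N)\PP  lex  "saw"
[2,6] S\N  <  k=5
[6,7] S\S  lex  "a"
[7,8] S\S  lex  "every"
[6,8] S\S  <B  k=7
[2,8] S\N  <B  k=6
[0,8] S  <  k=2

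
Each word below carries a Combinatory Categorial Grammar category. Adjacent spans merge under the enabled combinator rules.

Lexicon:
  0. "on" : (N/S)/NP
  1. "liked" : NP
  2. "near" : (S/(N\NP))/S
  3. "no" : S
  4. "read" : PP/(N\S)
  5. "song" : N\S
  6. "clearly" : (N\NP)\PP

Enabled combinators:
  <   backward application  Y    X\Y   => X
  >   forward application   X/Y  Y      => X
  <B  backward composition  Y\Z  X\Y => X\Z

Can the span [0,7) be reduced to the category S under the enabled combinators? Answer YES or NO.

NO

(N/S)/NP NP (S/(N\NP))/S S PP/(N\S) N\S (N\NP)\PP
CKY chart[0,7] = {N}; S ∉ chart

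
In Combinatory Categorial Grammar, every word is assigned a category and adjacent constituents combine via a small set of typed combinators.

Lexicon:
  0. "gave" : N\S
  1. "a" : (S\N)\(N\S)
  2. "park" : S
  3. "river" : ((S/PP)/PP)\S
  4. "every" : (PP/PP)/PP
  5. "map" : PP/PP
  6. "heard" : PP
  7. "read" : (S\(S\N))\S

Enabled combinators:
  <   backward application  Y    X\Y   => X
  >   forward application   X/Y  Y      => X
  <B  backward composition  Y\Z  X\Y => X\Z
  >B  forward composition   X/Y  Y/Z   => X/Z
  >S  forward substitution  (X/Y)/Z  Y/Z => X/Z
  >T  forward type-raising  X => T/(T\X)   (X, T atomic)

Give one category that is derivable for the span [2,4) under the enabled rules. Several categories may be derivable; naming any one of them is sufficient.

[0,8] S   <
  [0,2] S\N   <
    [0,1] "gave" : N\S
    [1,2] "a" : (S\N)\(N\S)
  [2,8] S\(S\N)   <
    [2,7] S   >
      [2,6] S/PP   >S
        [2,4] (S/PP)/PP   <
          [2,3] "park" : S
          [3,4] "river" : ((S/PP)/PP)\S
        [4,6] PP/PP   >S
          [4,5] "every" : (PP/PP)/PP
          [5,6] "map" : PP/PP
      [6,7] "heard" : PP
    [7,8] "read" : (S\(S\N))\S

(S/PP)/PP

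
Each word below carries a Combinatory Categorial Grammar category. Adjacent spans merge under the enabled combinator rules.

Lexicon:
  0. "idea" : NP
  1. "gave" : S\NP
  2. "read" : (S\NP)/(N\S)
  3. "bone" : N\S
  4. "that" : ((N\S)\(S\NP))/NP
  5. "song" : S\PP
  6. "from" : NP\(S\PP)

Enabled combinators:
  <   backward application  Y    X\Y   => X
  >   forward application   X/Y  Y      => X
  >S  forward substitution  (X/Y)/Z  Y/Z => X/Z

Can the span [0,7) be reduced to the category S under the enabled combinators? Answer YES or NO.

NP S\NP (S\NP)/(N\S) N\S ((N\S)\(S\NP))/NP S\PP NP\(S\PP)
CKY chart[0,7] = {N}; S ∉ chart

NO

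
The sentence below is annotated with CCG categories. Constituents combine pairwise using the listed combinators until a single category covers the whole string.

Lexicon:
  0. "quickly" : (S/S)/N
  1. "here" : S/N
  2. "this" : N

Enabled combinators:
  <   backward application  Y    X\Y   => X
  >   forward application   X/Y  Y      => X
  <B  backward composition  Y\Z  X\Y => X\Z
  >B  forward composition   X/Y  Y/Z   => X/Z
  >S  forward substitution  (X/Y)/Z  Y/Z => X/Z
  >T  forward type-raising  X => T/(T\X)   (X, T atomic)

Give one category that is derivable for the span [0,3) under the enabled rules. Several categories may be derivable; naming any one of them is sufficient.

[0,3] S   >
  [0,2] S/N   >S
    [0,1] "quickly" : (S/S)/N
    [1,2] "here" : S/N
  [2,3] "this" : N

S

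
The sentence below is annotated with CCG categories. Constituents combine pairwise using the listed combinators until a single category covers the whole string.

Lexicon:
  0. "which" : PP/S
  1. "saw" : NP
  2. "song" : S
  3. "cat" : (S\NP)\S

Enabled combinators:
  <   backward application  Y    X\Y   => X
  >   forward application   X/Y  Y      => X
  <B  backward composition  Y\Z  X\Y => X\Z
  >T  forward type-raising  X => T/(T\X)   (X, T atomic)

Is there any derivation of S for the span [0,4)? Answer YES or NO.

NO

PP/S NP S (S\NP)\S
CKY chart[0,4] = {N/(N\PP), NP/(NP\PP), PP, PP/(PP\PP), S/(S\PP)}; S ∉ chart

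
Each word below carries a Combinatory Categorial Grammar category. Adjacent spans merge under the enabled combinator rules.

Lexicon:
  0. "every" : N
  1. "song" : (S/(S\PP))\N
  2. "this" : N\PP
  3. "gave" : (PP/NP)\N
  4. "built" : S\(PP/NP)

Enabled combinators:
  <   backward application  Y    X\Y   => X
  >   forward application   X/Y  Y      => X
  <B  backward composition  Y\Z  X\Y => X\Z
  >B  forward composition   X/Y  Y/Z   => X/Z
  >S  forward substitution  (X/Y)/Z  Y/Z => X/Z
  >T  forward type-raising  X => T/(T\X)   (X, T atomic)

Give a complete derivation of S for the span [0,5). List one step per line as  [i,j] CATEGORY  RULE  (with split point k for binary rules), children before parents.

[0,5] S   >
  [0,2] S/(S\PP)   <
    [0,1] "every" : N
    [1,2] "song" : (S/(S\PP))\N
  [2,5] S\PP   <B
    [2,3] "this" : N\PP
    [3,5] S\N   <B
      [3,4] "gave" : (PP/NP)\N
      [4,5] "built" : S\(PP/NP)

[0,1] N  lex  "every"
[1,2] (S/(S\PP))\N  lex  "song"
[0,2] S/(S\PP)  <  k=1
[2,3] N\PP  lex  "this"
[3,4] (PP/NP)\N  lex  "gave"
[4,5] S\(PP/NP)  lex  "built"
[3,5] S\N  <B  k=4
[2,5] S\PP  <B  k=3
[0,5] S  >  k=2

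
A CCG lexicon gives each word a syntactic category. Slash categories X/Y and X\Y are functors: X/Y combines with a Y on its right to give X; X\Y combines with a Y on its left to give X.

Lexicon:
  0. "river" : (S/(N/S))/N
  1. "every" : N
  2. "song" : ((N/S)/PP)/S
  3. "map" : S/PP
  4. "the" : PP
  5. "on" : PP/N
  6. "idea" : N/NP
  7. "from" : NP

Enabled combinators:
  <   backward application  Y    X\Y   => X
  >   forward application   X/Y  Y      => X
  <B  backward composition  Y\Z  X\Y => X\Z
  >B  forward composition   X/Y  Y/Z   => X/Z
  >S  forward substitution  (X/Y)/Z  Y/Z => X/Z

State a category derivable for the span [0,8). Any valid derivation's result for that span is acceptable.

[0,8] S   >
  [0,2] S/(N/S)   >
    [0,1] "river" : (S/(N/S))/N
    [1,2] "every" : N
  [2,8] N/S   >
    [2,5] (N/S)/PP   >
      [2,3] "song" : ((N/S)/PP)/S
      [3,5] S   >
        [3,4] "map" : S/PP
        [4,5] "the" : PP
    [5,8] PP   >
      [5,6] "on" : PP/N
      [6,8] N   >
        [6,7] "idea" : N/NP
        [7,8] "from" : NP

S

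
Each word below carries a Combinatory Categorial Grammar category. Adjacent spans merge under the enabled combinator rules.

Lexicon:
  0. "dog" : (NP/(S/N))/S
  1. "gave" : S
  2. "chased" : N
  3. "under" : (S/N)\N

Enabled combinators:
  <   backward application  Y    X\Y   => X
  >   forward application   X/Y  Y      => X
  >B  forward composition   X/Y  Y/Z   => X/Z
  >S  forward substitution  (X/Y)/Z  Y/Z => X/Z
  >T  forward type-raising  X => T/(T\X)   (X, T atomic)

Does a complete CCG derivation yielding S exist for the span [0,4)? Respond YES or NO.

NO

(NP/(S/N))/S S N (S/N)\N
CKY chart[0,4] = {N/(N\NP), NP, NP/(NP\NP), PP/(PP\NP), S/(S\NP)}; S ∉ chart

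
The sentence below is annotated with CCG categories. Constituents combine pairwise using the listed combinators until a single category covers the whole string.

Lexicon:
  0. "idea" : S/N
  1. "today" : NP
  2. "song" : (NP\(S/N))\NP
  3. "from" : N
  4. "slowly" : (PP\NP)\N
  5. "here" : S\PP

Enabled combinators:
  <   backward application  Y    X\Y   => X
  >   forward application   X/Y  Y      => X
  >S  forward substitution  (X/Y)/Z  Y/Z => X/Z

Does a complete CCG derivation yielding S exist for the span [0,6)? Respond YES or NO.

YES

[0,6] S   <
  [0,5] PP   <
    [0,3] NP   <
      [0,1] "idea" : S/N
      [1,3] NP\(S/N)   <
        [1,2] "today" : NP
        [2,3] "song" : (NP\(S/N))\NP
    [3,5] PP\NP   <
      [3,4] "from" : N
      [4,5] "slowly" : (PP\NP)\N
  [5,6] "here" : S\PP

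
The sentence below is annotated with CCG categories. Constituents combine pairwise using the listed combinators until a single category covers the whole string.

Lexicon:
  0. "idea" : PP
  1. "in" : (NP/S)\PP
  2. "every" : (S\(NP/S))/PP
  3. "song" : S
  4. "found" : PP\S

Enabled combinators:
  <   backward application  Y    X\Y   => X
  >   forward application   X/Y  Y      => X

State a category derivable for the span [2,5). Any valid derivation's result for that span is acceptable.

[0,5] S   <
  [0,2] NP/S   <
    [0,1] "idea" : PP
    [1,2] "in" : (NP/S)\PP
  [2,5] S\(NP/S)   >
    [2,3] "every" : (S\(NP/S))/PP
    [3,5] PP   <
      [3,4] "song" : S
      [4,5] "found" : PP\S

S\(NP/S)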